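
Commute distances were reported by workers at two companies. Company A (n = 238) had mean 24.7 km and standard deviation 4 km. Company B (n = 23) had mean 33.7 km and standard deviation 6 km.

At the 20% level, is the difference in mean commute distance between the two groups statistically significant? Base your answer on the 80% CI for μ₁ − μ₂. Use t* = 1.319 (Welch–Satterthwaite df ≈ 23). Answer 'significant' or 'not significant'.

significant

SE₁ = s₁/√n₁ = 4/√238 = 0.2593; SE₂ = 6/√23 = 1.2511.
Independent samples, unequal variances: SE_diff = √(SE₁² + SE₂²) = √(0.06723649 + 1.56525121) = 1.2777.
t* = 1.319, so margin of error = 1.319 × 1.2777 = 1.6853.
Difference in means = 24.7 − 33.7 = -9.0000.
-9.0000 ± 1.6853 → (-10.6853, -7.3147).
The interval (-10.6853, -7.3147) does not contain 0, so the difference is significant.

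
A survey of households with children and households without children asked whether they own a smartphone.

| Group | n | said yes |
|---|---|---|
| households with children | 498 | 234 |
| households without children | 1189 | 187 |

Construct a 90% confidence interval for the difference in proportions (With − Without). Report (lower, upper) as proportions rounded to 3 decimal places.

Sample proportions: 234/498 = 0.4699, 187/1189 = 0.1573.
Each SE is √(p̂(1−p̂)/n): √(0.4699·0.5301/498) = 0.02236 and √(0.1573·0.8427/1189) = 0.01056.
SE(p̂₁ − p̂₂) = √(SE₁² + SE₂²) = √(0.0004999696 + 0.0001115136) = 0.02473, since the two samples are independent.
At 90% confidence z* = 1.645; margin = 1.645 × 0.02473 = 0.04068.
The difference is 0.4699 − 0.1573 = 0.3126, so the interval is 0.3126 ± 0.04068 = (0.272, 0.353).

(0.272, 0.353)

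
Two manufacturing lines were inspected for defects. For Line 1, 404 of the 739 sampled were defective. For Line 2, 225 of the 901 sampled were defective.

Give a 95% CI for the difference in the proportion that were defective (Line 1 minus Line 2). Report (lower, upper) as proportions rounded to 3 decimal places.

(0.251, 0.343)

Sample proportions: 404/739 = 0.5467, 225/901 = 0.2497.
Each SE is √(p̂(1−p̂)/n): √(0.5467·0.4533/739) = 0.01831 and √(0.2497·0.7503/901) = 0.01442.
SE(p̂₁ − p̂₂) = √(SE₁² + SE₂²) = √(0.0003352561 + 0.0002079364) = 0.02331, since the two samples are independent.
At 95% confidence z* = 1.960; margin = 1.960 × 0.02331 = 0.04569.
The difference is 0.5467 − 0.2497 = 0.2970, so the interval is 0.2970 ± 0.04569 = (0.251, 0.343).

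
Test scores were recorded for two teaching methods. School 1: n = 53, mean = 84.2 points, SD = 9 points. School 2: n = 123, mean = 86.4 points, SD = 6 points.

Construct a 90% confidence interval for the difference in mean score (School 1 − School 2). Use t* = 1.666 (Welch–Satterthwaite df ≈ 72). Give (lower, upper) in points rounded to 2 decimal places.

(-4.45, 0.05)

Per-group SEs: s₁/√n₁ = 9/√53 = 1.2362, s₂/√n₂ = 6/√123 = 0.5410.
Unpooled SE of the difference: √(1.52819044 + 0.292681) = 1.3494.
Margin of error = t* · SE = 1.666 × 1.3494 = 2.2481.
x̄₁ − x̄₂ = 84.2 − 86.4 = -2.2000.
CI: -2.2000 ± 2.2481 = (-4.45, 0.05).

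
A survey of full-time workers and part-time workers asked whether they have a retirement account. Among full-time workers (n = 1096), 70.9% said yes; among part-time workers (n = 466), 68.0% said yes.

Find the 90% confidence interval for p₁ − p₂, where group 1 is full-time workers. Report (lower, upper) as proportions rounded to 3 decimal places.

(-0.013, 0.071)

The two standard errors are √(0.7090×0.2910/1096) = 0.01372 and √(0.6800×0.3200/466) = 0.02161.
Because the samples are independent, SE_diff = √(0.01372² + 0.02161²) = 0.02560.
Using z* = 1.645 for 90%, ME = 1.645 × 0.02560 = 0.04211.
p̂₁ − p̂₂ = 0.0290; interval 0.0290 ± 0.04211 gives (-0.013, 0.071).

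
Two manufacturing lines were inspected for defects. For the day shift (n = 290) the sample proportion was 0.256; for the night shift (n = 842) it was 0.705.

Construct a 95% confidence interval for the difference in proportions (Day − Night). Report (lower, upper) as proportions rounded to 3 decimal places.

The two standard errors are √(0.2560×0.7440/290) = 0.02563 and √(0.7050×0.2950/842) = 0.01572.
Because the samples are independent, SE_diff = √(0.02563² + 0.01572²) = 0.03007.
Using z* = 1.960 for 95%, ME = 1.960 × 0.03007 = 0.05894.
p̂₁ − p̂₂ = -0.4490; interval -0.4490 ± 0.05894 gives (-0.508, -0.390).

(-0.508, -0.390)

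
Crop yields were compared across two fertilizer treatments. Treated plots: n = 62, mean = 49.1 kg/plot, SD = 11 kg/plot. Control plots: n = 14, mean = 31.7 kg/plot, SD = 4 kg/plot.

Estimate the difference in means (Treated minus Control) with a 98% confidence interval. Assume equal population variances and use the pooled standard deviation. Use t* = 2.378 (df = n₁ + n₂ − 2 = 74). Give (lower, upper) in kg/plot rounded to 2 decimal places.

(10.27, 24.53)

s_p = √[((n₁−1)s₁² + (n₂−1)s₂²)/(n₁+n₂−2)] = √[(61·11² + 13·4²)/74] = 10.1269.
SE = 10.1269·√(1/62 + 1/14) = 2.9966.
With t* = 2.378, margin = 2.378 × 2.9966 = 7.1259.
x̄₁ − x̄₂ = 49.1 − 31.7 = 17.4000; interval 17.4000 ± 7.1259 = (10.27, 24.53).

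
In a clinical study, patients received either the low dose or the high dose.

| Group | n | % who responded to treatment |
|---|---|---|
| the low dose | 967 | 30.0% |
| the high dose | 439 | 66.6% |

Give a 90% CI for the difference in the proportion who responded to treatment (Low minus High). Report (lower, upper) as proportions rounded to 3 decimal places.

(-0.410, -0.322)

The two standard errors are √(0.3000×0.7000/967) = 0.01474 and √(0.6660×0.3340/439) = 0.02251.
Because the samples are independent, SE_diff = √(0.01474² + 0.02251²) = 0.02691.
Using z* = 1.645 for 90%, ME = 1.645 × 0.02691 = 0.04427.
p̂₁ − p̂₂ = -0.3660; interval -0.3660 ± 0.04427 gives (-0.410, -0.322).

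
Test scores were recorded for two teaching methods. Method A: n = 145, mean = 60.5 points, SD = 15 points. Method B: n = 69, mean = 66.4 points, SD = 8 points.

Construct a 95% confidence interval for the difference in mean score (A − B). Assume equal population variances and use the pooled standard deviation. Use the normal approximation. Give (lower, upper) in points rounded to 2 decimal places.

(-9.67, -2.13)

s_p = √[((n₁−1)s₁² + (n₂−1)s₂²)/(n₁+n₂−2)] = √[(144·15² + 68·8²)/212] = 13.1666.
SE = 13.1666·√(1/145 + 1/69) = 1.9256.
With z* = 1.960, margin = 1.960 × 1.9256 = 3.7742.
x̄₁ − x̄₂ = 60.5 − 66.4 = -5.9000; interval -5.9000 ± 3.7742 = (-9.67, -2.13).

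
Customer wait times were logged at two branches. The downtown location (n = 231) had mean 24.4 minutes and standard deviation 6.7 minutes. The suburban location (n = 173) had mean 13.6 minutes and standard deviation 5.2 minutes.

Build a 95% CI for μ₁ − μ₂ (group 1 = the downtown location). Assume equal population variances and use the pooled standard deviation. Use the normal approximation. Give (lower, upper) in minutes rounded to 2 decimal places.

s_p = √[((n₁−1)s₁² + (n₂−1)s₂²)/(n₁+n₂−2)] = √[(230·6.7² + 172·5.2²)/402] = 6.1035.
SE = 6.1035·√(1/231 + 1/173) = 0.6137.
With z* = 1.960, margin = 1.960 × 0.6137 = 1.2029.
x̄₁ − x̄₂ = 24.4 − 13.6 = 10.8000; interval 10.8000 ± 1.2029 = (9.60, 12.00).

(9.60, 12.00)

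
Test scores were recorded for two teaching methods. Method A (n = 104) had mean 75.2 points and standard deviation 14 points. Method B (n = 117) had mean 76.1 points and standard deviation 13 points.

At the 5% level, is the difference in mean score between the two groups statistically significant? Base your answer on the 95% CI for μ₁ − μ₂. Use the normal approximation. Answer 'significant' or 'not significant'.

Standard errors of each mean: 14/√104 = 1.3728 and 13/√117 = 1.2019.
SE(x̄₁ − x̄₂) = √(1.3728² + 1.2019²) = 1.8246 for independent samples with unequal variances.
With z* = 1.960, the margin is 1.960 × 1.8246 = 3.5762.
x̄₁ − x̄₂ = 75.2 − 76.1 = -0.9000; the interval is -0.9000 ± 3.5762 = (-4.4762, 2.6762).
The interval (-4.4762, 2.6762) contains 0, so the difference is not significant.

not significant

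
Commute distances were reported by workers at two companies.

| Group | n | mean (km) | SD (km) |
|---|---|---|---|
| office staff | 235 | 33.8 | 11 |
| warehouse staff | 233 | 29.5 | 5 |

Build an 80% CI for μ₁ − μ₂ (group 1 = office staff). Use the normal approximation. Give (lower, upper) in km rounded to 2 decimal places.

(3.29, 5.31)

Per-group SEs: s₁/√n₁ = 11/√235 = 0.7176, s₂/√n₂ = 5/√233 = 0.3276.
Unpooled SE of the difference: √(0.51494976 + 0.10732176) = 0.7888.
Margin of error = z* · SE = 1.282 × 0.7888 = 1.0112.
x̄₁ − x̄₂ = 33.8 − 29.5 = 4.3000.
CI: 4.3000 ± 1.0112 = (3.29, 5.31).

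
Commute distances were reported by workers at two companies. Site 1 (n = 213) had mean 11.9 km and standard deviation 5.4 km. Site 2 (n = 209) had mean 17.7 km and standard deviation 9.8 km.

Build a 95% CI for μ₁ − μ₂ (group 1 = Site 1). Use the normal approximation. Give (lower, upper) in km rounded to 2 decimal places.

Per-group SEs: s₁/√n₁ = 5.4/√213 = 0.3700, s₂/√n₂ = 9.8/√209 = 0.6779.
Unpooled SE of the difference: √(0.1369 + 0.45954841) = 0.7723.
Margin of error = z* · SE = 1.960 × 0.7723 = 1.5137.
x̄₁ − x̄₂ = 11.9 − 17.7 = -5.8000.
CI: -5.8000 ± 1.5137 = (-7.31, -4.29).

(-7.31, -4.29)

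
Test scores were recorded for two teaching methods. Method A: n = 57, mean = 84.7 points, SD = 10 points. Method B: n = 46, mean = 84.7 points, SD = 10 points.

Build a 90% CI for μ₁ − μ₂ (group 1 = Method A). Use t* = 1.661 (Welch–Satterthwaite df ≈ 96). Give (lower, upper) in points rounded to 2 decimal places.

(-3.29, 3.29)

Per-group SEs: s₁/√n₁ = 10/√57 = 1.3245, s₂/√n₂ = 10/√46 = 1.4744.
Unpooled SE of the difference: √(1.75430025 + 2.17385536) = 1.9820.
Margin of error = t* · SE = 1.661 × 1.9820 = 3.2921.
x̄₁ − x̄₂ = 84.7 − 84.7 = 0.0000.
CI: 0.0000 ± 3.2921 = (-3.29, 3.29).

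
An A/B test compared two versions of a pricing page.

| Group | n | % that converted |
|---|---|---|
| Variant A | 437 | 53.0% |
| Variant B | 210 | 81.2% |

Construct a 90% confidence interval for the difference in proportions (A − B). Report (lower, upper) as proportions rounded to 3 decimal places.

The two standard errors are √(0.5300×0.4700/437) = 0.02388 and √(0.8120×0.1880/210) = 0.02696.
Because the samples are independent, SE_diff = √(0.02388² + 0.02696²) = 0.03602.
Using z* = 1.645 for 90%, ME = 1.645 × 0.03602 = 0.05925.
p̂₁ − p̂₂ = -0.2820; interval -0.2820 ± 0.05925 gives (-0.341, -0.223).

(-0.341, -0.223)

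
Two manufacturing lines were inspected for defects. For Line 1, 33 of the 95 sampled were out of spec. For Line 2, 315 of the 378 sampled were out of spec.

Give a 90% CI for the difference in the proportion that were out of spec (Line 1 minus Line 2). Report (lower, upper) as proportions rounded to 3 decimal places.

Sample proportions: 33/95 = 0.3474, 315/378 = 0.8333.
Each SE is √(p̂(1−p̂)/n): √(0.3474·0.6526/95) = 0.04885 and √(0.8333·0.1667/378) = 0.01917.
SE(p̂₁ − p̂₂) = √(SE₁² + SE₂²) = √(0.0023863225 + 0.0003674889) = 0.05248, since the two samples are independent.
At 90% confidence z* = 1.645; margin = 1.645 × 0.05248 = 0.08633.
The difference is 0.3474 − 0.8333 = -0.4859, so the interval is -0.4859 ± 0.08633 = (-0.572, -0.400).

(-0.572, -0.400)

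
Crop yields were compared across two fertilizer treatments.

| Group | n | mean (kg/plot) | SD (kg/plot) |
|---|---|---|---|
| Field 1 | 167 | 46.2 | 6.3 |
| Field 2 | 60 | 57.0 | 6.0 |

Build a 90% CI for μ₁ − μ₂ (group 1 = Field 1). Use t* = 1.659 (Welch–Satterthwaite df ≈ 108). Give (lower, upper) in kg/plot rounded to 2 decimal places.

Standard errors of each mean: 6.3/√167 = 0.4875 and 6.0/√60 = 0.7746.
SE(x̄₁ − x̄₂) = √(0.4875² + 0.7746²) = 0.9152 for independent samples with unequal variances.
With t* = 1.659, the margin is 1.659 × 0.9152 = 1.5183.
x̄₁ − x̄₂ = 46.2 − 57.0 = -10.8000; the interval is -10.8000 ± 1.5183 = (-12.32, -9.28).

(-12.32, -9.28)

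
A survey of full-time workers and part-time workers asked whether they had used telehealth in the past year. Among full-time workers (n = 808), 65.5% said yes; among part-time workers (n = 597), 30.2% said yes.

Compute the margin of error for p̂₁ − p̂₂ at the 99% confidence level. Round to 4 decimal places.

0.0648

Each SE is √(p̂(1−p̂)/n): √(0.6550·0.3450/808) = 0.01672 and √(0.3020·0.6980/597) = 0.01879.
SE(p̂₁ − p̂₂) = √(SE₁² + SE₂²) = √(0.0002795584 + 0.0003530641) = 0.02515, since the two samples are independent.
At 99% confidence z* = 2.576; margin = 2.576 × 0.02515 = 0.06479.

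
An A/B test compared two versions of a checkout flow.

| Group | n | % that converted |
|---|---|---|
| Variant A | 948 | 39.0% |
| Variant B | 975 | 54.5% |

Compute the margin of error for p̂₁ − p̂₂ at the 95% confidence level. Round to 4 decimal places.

0.0441

Each SE is √(p̂(1−p̂)/n): √(0.3900·0.6100/948) = 0.01584 and √(0.5450·0.4550/975) = 0.01595.
SE(p̂₁ − p̂₂) = √(SE₁² + SE₂²) = √(0.0002509056 + 0.0002544025) = 0.02248, since the two samples are independent.
At 95% confidence z* = 1.960; margin = 1.960 × 0.02248 = 0.04406.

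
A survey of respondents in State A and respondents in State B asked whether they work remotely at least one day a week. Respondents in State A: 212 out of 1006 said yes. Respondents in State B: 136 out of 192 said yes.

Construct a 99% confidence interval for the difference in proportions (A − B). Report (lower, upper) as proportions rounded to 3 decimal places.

p̂₁ = 212/1006 = 0.2107 and p̂₂ = 136/192 = 0.7083.
SE₁ = √(p̂₁(1−p̂₁)/n₁) = √(0.2107·0.7893/1006) = 0.01286; SE₂ = √(0.7083·0.2917/192) = 0.03280.
Independent samples: SE of the difference = √(SE₁² + SE₂²) = √(0.0001653796 + 0.00107584) = 0.03523.
z* for 99% confidence is 2.576, so the margin of error is 2.576 × 0.03523 = 0.09075.
Point estimate p̂₁ − p̂₂ = 0.2107 − 0.7083 = -0.4976.
-0.4976 ± 0.09075 → (-0.588, -0.407).

(-0.588, -0.407)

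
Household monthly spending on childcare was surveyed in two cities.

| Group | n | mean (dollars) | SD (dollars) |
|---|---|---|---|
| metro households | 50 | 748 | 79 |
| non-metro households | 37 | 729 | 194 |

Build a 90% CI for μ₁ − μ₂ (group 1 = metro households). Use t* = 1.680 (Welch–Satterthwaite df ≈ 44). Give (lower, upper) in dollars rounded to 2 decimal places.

SE₁ = s₁/√n₁ = 79/√50 = 11.1723; SE₂ = 194/√37 = 31.8934.
Independent samples, unequal variances: SE_diff = √(SE₁² + SE₂²) = √(124.82028729 + 1017.18896356) = 33.7936.
t* = 1.680, so margin of error = 1.680 × 33.7936 = 56.7732.
Difference in means = 748 − 729 = 19.0000.
19.0000 ± 56.7732 → (-37.77, 75.77).

(-37.77, 75.77)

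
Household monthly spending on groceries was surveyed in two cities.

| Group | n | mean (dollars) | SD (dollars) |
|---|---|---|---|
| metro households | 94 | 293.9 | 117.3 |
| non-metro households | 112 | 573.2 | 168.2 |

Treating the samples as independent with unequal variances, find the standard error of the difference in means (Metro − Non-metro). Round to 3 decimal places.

19.974

SE₁ = s₁/√n₁ = 117.3/√94 = 12.0986; SE₂ = 168.2/√112 = 15.8934.
Independent samples, unequal variances: SE_diff = √(SE₁² + SE₂²) = √(146.37612196 + 252.60016356) = 19.9744.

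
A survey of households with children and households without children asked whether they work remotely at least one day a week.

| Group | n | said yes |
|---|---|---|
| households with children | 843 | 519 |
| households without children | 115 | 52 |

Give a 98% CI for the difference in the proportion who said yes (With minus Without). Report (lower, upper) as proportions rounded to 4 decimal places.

Sample proportions: 519/843 = 0.6157, 52/115 = 0.4522.
Each SE is √(p̂(1−p̂)/n): √(0.6157·0.3843/843) = 0.01675 and √(0.4522·0.5478/115) = 0.04641.
SE(p̂₁ − p̂₂) = √(SE₁² + SE₂²) = √(0.0002805625 + 0.0021538881) = 0.04934, since the two samples are independent.
At 98% confidence z* = 2.326; margin = 2.326 × 0.04934 = 0.11476.
The difference is 0.6157 − 0.4522 = 0.1635, so the interval is 0.1635 ± 0.11476 = (0.0487, 0.2783).

(0.0487, 0.2783)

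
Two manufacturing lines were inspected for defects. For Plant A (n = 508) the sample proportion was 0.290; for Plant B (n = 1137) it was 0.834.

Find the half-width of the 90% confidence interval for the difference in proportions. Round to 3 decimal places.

The two standard errors are √(0.2900×0.7100/508) = 0.02013 and √(0.8340×0.1660/1137) = 0.01103.
Because the samples are independent, SE_diff = √(0.02013² + 0.01103²) = 0.02295.
Using z* = 1.645 for 90%, ME = 1.645 × 0.02295 = 0.03775.

0.038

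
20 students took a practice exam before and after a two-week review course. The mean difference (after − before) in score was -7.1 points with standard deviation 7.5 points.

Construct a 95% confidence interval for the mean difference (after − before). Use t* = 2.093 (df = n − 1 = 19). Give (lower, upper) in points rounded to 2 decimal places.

(-10.61, -3.59)

This is a matched-pairs design, so SE = s_d/√n = 7.5/√20 = 1.6771.
Margin = 2.093 × 1.6771 = 3.5102; the interval is -7.1 ± 3.5102 = (-10.61, -3.59).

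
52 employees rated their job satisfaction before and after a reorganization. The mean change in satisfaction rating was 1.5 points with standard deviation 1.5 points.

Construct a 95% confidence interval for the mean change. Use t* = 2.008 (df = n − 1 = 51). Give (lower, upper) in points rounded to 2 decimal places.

(1.08, 1.92)

This is a matched-pairs design, so SE = s_d/√n = 1.5/√52 = 0.2080.
Margin = 2.008 × 0.2080 = 0.4177; the interval is 1.5 ± 0.4177 = (1.08, 1.92).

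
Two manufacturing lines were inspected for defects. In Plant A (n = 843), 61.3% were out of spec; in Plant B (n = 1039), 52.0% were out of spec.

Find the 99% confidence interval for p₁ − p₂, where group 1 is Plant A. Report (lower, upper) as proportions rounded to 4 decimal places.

Each SE is √(p̂(1−p̂)/n): √(0.6130·0.3870/843) = 0.01678 and √(0.5200·0.4800/1039) = 0.01550.
SE(p̂₁ − p̂₂) = √(SE₁² + SE₂²) = √(0.0002815684 + 0.00024025) = 0.02284, since the two samples are independent.
At 99% confidence z* = 2.576; margin = 2.576 × 0.02284 = 0.05884.
The difference is 0.6130 − 0.5200 = 0.0930, so the interval is 0.0930 ± 0.05884 = (0.0342, 0.1518).

(0.0342, 0.1518)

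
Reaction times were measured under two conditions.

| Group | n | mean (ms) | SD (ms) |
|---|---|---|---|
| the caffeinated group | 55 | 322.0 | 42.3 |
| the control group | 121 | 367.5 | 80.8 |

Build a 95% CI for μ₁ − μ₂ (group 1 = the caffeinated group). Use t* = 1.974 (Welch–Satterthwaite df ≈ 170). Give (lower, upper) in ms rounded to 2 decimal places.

(-63.86, -27.14)

SE₁ = s₁/√n₁ = 42.3/√55 = 5.7037; SE₂ = 80.8/√121 = 7.3455.
Independent samples, unequal variances: SE_diff = √(SE₁² + SE₂²) = √(32.53219369 + 53.95637025) = 9.2999.
t* = 1.974, so margin of error = 1.974 × 9.2999 = 18.3580.
Difference in means = 322.0 − 367.5 = -45.5000.
-45.5000 ± 18.3580 → (-63.86, -27.14).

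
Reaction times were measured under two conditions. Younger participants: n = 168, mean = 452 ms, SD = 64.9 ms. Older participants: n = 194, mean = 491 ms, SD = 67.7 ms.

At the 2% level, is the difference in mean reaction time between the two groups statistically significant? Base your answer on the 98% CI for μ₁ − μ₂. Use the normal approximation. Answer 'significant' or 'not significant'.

Standard errors of each mean: 64.9/√168 = 5.0071 and 67.7/√194 = 4.8606.
SE(x̄₁ − x̄₂) = √(5.0071² + 4.8606²) = 6.9783 for independent samples with unequal variances.
With z* = 2.326, the margin is 2.326 × 6.9783 = 16.2315.
x̄₁ − x̄₂ = 452 − 491 = -39.0000; the interval is -39.0000 ± 16.2315 = (-55.2315, -22.7685).
The interval (-55.2315, -22.7685) does not contain 0, so the difference is significant.

significant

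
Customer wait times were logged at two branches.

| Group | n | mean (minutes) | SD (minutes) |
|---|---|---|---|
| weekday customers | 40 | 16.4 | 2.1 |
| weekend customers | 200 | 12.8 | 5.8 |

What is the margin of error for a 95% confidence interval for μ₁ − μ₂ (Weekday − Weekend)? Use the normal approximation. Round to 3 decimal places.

Per-group SEs: s₁/√n₁ = 2.1/√40 = 0.3320, s₂/√n₂ = 5.8/√200 = 0.4101.
Unpooled SE of the difference: √(0.110224 + 0.16818201) = 0.5276.
Margin of error = z* · SE = 1.960 × 0.5276 = 1.0341.

1.034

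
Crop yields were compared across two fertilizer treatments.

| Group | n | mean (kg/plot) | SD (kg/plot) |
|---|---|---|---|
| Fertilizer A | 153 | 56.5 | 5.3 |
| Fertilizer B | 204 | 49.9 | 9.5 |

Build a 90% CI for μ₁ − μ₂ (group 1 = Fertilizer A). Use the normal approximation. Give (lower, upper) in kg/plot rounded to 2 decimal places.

(5.30, 7.90)

Standard errors of each mean: 5.3/√153 = 0.4285 and 9.5/√204 = 0.6651.
SE(x̄₁ − x̄₂) = √(0.4285² + 0.6651²) = 0.7912 for independent samples with unequal variances.
With z* = 1.645, the margin is 1.645 × 0.7912 = 1.3015.
x̄₁ − x̄₂ = 56.5 − 49.9 = 6.6000; the interval is 6.6000 ± 1.3015 = (5.30, 7.90).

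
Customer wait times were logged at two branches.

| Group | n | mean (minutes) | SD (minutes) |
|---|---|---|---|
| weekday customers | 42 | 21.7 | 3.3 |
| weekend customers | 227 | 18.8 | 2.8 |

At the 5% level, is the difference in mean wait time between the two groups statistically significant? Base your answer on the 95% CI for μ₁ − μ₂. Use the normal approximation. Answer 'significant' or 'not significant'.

significant

Standard errors of each mean: 3.3/√42 = 0.5092 and 2.8/√227 = 0.1858.
SE(x̄₁ − x̄₂) = √(0.5092² + 0.1858²) = 0.5420 for independent samples with unequal variances.
With z* = 1.960, the margin is 1.960 × 0.5420 = 1.0623.
x̄₁ − x̄₂ = 21.7 − 18.8 = 2.9000; the interval is 2.9000 ± 1.0623 = (1.8377, 3.9623).
The interval (1.8377, 3.9623) does not contain 0, so the difference is significant.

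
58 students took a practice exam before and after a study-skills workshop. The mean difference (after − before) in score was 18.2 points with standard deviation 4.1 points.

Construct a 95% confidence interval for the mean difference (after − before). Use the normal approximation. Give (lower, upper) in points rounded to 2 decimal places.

(17.14, 19.26)

This is a matched-pairs design, so SE = s_d/√n = 4.1/√58 = 0.5384.
Margin = 1.960 × 0.5384 = 1.0553; the interval is 18.2 ± 1.0553 = (17.14, 19.26).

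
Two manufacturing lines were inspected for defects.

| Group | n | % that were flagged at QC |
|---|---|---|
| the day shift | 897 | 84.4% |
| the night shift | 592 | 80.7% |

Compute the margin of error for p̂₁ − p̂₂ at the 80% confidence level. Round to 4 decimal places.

0.0260

SE₁ = √(p̂₁(1−p̂₁)/n₁) = √(0.8440·0.1560/897) = 0.01212; SE₂ = √(0.8070·0.1930/592) = 0.01622.
Independent samples: SE of the difference = √(SE₁² + SE₂²) = √(0.0001468944 + 0.0002630884) = 0.02025.
z* for 80% confidence is 1.282, so the margin of error is 1.282 × 0.02025 = 0.02596.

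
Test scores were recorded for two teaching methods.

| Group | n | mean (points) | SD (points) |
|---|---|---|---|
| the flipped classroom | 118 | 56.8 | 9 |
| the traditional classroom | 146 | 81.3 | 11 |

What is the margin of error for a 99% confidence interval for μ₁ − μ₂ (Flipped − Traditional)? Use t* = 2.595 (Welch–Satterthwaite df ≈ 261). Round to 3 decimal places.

SE₁ = s₁/√n₁ = 9/√118 = 0.8285; SE₂ = 11/√146 = 0.9104.
Independent samples, unequal variances: SE_diff = √(SE₁² + SE₂²) = √(0.68641225 + 0.82882816) = 1.2310.
t* = 2.595, so margin of error = 2.595 × 1.2310 = 3.1944.

3.194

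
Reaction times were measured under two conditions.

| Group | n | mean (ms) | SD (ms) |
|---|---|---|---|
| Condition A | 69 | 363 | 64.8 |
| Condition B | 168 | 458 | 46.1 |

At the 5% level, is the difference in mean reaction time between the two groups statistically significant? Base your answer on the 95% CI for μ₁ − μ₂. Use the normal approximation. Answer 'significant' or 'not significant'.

SE₁ = s₁/√n₁ = 64.8/√69 = 7.8010; SE₂ = 46.1/√168 = 3.5567.
Independent samples, unequal variances: SE_diff = √(SE₁² + SE₂²) = √(60.855601 + 12.65011489) = 8.5735.
z* = 1.960, so margin of error = 1.960 × 8.5735 = 16.8041.
Difference in means = 363 − 458 = -95.0000.
-95.0000 ± 16.8041 → (-111.8041, -78.1959).
The interval (-111.8041, -78.1959) does not contain 0, so the difference is significant.

significant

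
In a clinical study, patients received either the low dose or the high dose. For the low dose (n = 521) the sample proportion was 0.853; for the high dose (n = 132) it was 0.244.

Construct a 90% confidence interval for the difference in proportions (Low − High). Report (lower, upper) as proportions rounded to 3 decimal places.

Each SE is √(p̂(1−p̂)/n): √(0.8530·0.1470/521) = 0.01551 and √(0.2440·0.7560/132) = 0.03738.
SE(p̂₁ − p̂₂) = √(SE₁² + SE₂²) = √(0.0002405601 + 0.0013972644) = 0.04047, since the two samples are independent.
At 90% confidence z* = 1.645; margin = 1.645 × 0.04047 = 0.06657.
The difference is 0.8530 − 0.2440 = 0.6090, so the interval is 0.6090 ± 0.06657 = (0.542, 0.676).

(0.542, 0.676)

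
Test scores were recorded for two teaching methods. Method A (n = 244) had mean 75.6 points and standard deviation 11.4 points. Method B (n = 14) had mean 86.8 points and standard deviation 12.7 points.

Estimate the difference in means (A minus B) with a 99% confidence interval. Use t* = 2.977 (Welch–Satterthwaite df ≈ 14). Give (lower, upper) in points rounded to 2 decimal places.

SE₁ = s₁/√n₁ = 11.4/√244 = 0.7298; SE₂ = 12.7/√14 = 3.3942.
Independent samples, unequal variances: SE_diff = √(SE₁² + SE₂²) = √(0.53260804 + 11.52059364) = 3.4718.
t* = 2.977, so margin of error = 2.977 × 3.4718 = 10.3355.
Difference in means = 75.6 − 86.8 = -11.2000.
-11.2000 ± 10.3355 → (-21.54, -0.86).

(-21.54, -0.86)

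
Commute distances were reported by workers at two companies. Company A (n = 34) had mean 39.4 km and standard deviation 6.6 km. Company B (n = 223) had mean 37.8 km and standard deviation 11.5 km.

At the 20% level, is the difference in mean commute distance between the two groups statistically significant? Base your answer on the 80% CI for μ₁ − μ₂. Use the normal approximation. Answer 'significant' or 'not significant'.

not significant

Per-group SEs: s₁/√n₁ = 6.6/√34 = 1.1319, s₂/√n₂ = 11.5/√223 = 0.7701.
Unpooled SE of the difference: √(1.28119761 + 0.59305401) = 1.3690.
Margin of error = z* · SE = 1.282 × 1.3690 = 1.7551.
x̄₁ − x̄₂ = 39.4 − 37.8 = 1.6000.
CI: 1.6000 ± 1.7551 = (-0.1551, 3.3551).
The interval (-0.1551, 3.3551) contains 0, so the difference is not significant.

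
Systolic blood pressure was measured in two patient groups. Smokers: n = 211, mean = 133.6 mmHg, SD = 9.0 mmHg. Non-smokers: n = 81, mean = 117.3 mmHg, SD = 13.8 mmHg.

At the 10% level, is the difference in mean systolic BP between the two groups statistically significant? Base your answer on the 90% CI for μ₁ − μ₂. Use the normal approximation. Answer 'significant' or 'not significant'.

significant

Standard errors of each mean: 9.0/√211 = 0.6196 and 13.8/√81 = 1.5333.
SE(x̄₁ − x̄₂) = √(0.6196² + 1.5333²) = 1.6538 for independent samples with unequal variances.
With z* = 1.645, the margin is 1.645 × 1.6538 = 2.7205.
x̄₁ − x̄₂ = 133.6 − 117.3 = 16.3000; the interval is 16.3000 ± 2.7205 = (13.5795, 19.0205).
The interval (13.5795, 19.0205) does not contain 0, so the difference is significant.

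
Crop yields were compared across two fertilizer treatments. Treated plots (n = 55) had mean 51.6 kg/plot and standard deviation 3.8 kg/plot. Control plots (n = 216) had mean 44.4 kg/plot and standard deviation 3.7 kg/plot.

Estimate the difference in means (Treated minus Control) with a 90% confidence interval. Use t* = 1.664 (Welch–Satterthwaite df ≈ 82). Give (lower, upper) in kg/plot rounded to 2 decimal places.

SE₁ = s₁/√n₁ = 3.8/√55 = 0.5124; SE₂ = 3.7/√216 = 0.2518.
Independent samples, unequal variances: SE_diff = √(SE₁² + SE₂²) = √(0.26255376 + 0.06340324) = 0.5709.
t* = 1.664, so margin of error = 1.664 × 0.5709 = 0.9500.
Difference in means = 51.6 − 44.4 = 7.2000.
7.2000 ± 0.9500 → (6.25, 8.15).

(6.25, 8.15)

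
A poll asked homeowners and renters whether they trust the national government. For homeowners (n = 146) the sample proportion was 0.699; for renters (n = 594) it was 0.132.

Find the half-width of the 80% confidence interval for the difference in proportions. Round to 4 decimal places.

SE₁ = √(p̂₁(1−p̂₁)/n₁) = √(0.6990·0.3010/146) = 0.03796; SE₂ = √(0.1320·0.8680/594) = 0.01389.
Independent samples: SE of the difference = √(SE₁² + SE₂²) = √(0.0014409616 + 0.0001929321) = 0.04042.
z* for 80% confidence is 1.282, so the margin of error is 1.282 × 0.04042 = 0.05182.

0.0518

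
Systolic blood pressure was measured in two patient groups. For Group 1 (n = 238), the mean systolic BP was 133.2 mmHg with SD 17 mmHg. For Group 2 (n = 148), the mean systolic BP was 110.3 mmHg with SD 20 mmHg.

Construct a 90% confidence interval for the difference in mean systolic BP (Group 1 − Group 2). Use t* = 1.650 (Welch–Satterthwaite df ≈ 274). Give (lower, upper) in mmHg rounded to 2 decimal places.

(19.63, 26.17)

Standard errors of each mean: 17/√238 = 1.1019 and 20/√148 = 1.6440.
SE(x̄₁ − x̄₂) = √(1.1019² + 1.6440²) = 1.9791 for independent samples with unequal variances.
With t* = 1.650, the margin is 1.650 × 1.9791 = 3.2655.
x̄₁ − x̄₂ = 133.2 − 110.3 = 22.9000; the interval is 22.9000 ± 3.2655 = (19.63, 26.17).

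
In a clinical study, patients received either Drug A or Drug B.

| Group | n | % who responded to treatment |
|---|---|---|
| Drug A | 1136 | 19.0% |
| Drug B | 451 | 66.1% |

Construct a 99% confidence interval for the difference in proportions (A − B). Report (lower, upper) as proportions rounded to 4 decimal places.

(-0.5358, -0.4062)

Each SE is √(p̂(1−p̂)/n): √(0.1900·0.8100/1136) = 0.01164 and √(0.6610·0.3390/451) = 0.02229.
SE(p̂₁ − p̂₂) = √(SE₁² + SE₂²) = √(0.0001354896 + 0.0004968441) = 0.02515, since the two samples are independent.
At 99% confidence z* = 2.576; margin = 2.576 × 0.02515 = 0.06479.
The difference is 0.1900 − 0.6610 = -0.4710, so the interval is -0.4710 ± 0.06479 = (-0.5358, -0.4062).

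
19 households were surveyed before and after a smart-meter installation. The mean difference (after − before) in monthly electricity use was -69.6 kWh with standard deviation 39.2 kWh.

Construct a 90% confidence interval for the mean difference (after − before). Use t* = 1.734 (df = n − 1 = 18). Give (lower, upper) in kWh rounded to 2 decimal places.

(-85.19, -54.01)

This is a matched-pairs design, so SE = s_d/√n = 39.2/√19 = 8.9931.
Margin = 1.734 × 8.9931 = 15.5940; the interval is -69.6 ± 15.5940 = (-85.19, -54.01).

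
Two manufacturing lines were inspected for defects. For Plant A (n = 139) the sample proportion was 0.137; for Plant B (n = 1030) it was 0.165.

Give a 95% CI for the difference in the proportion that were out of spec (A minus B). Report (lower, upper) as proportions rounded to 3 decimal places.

(-0.089, 0.033)

The two standard errors are √(0.1370×0.8630/139) = 0.02916 and √(0.1650×0.8350/1030) = 0.01157.
Because the samples are independent, SE_diff = √(0.02916² + 0.01157²) = 0.03137.
Using z* = 1.960 for 95%, ME = 1.960 × 0.03137 = 0.06149.
p̂₁ − p̂₂ = -0.0280; interval -0.0280 ± 0.06149 gives (-0.089, 0.033).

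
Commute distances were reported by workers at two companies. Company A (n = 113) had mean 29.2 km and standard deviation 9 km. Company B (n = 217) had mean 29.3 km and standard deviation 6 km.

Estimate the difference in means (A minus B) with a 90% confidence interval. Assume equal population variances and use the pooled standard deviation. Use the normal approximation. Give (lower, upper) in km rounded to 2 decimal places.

Pooled variance s_p² = [112·9² + 216·6²] / (113+217−2) = 51.3659, so s_p = 7.1670.
SE_diff = s_p·√(1/n₁ + 1/n₂) = 7.1670·√(1/113 + 1/217) = 0.8314.
z* = 1.645; margin = 1.645 × 0.8314 = 1.3677.
Difference = 29.2 − 29.3 = -0.1000.
-0.1000 ± 1.3677 → (-1.47, 1.27).

(-1.47, 1.27)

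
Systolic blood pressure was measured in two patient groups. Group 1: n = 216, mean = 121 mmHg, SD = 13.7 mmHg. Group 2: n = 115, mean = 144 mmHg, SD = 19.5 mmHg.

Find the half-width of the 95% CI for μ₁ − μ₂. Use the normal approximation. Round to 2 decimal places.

Standard errors of each mean: 13.7/√216 = 0.9322 and 19.5/√115 = 1.8184.
SE(x̄₁ − x̄₂) = √(0.9322² + 1.8184²) = 2.0434 for independent samples with unequal variances.
With z* = 1.960, the margin is 1.960 × 2.0434 = 4.0051.

4.01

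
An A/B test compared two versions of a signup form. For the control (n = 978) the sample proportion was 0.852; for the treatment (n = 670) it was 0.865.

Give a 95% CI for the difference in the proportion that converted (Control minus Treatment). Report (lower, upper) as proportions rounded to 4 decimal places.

(-0.0471, 0.0211)

The two standard errors are √(0.8520×0.1480/978) = 0.01135 and √(0.8650×0.1350/670) = 0.01320.
Because the samples are independent, SE_diff = √(0.01135² + 0.01320²) = 0.01741.
Using z* = 1.960 for 95%, ME = 1.960 × 0.01741 = 0.03412.
p̂₁ − p̂₂ = -0.0130; interval -0.0130 ± 0.03412 gives (-0.0471, 0.0211).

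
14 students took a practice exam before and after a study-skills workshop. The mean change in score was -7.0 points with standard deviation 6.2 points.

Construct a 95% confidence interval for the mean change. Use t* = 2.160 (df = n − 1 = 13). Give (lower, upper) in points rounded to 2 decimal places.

(-10.58, -3.42)

This is a matched-pairs design, so SE = s_d/√n = 6.2/√14 = 1.6570.
Margin = 2.160 × 1.6570 = 3.5791; the interval is -7.0 ± 3.5791 = (-10.58, -3.42).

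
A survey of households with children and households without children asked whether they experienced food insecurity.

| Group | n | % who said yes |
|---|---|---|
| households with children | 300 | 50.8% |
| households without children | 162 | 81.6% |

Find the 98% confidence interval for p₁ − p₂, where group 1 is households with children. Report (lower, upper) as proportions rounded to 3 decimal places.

(-0.406, -0.210)

The two standard errors are √(0.5080×0.4920/300) = 0.02886 and √(0.8160×0.1840/162) = 0.03044.
Because the samples are independent, SE_diff = √(0.02886² + 0.03044²) = 0.04195.
Using z* = 2.326 for 98%, ME = 2.326 × 0.04195 = 0.09758.
p̂₁ − p̂₂ = -0.3080; interval -0.3080 ± 0.09758 gives (-0.406, -0.210).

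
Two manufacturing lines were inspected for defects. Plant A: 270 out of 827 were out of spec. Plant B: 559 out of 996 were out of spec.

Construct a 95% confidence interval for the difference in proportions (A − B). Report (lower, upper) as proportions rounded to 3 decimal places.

p̂₁ = 270/827 = 0.3265 and p̂₂ = 559/996 = 0.5612.
SE₁ = √(p̂₁(1−p̂₁)/n₁) = √(0.3265·0.6735/827) = 0.01631; SE₂ = √(0.5612·0.4388/996) = 0.01572.
Independent samples: SE of the difference = √(SE₁² + SE₂²) = √(0.0002660161 + 0.0002471184) = 0.02265.
z* for 95% confidence is 1.960, so the margin of error is 1.960 × 0.02265 = 0.04439.
Point estimate p̂₁ − p̂₂ = 0.3265 − 0.5612 = -0.2347.
-0.2347 ± 0.04439 → (-0.279, -0.190).

(-0.279, -0.190)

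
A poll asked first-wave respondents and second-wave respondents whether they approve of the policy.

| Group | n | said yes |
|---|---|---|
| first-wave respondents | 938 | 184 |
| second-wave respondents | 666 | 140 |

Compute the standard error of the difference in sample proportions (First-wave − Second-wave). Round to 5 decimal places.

0.02043

First, p̂₁ = 184/938 = 0.1962; p̂₂ = 140/666 = 0.2102.
The two standard errors are √(0.1962×0.8038/938) = 0.01297 and √(0.2102×0.7898/666) = 0.01579.
Because the samples are independent, SE_diff = √(0.01297² + 0.01579²) = 0.02043.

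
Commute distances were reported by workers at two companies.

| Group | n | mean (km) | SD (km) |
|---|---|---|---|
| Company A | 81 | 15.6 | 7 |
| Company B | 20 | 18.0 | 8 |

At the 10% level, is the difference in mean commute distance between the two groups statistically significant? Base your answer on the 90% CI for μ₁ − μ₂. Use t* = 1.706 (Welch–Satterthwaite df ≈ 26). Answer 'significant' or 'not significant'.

not significant

Per-group SEs: s₁/√n₁ = 7/√81 = 0.7778, s₂/√n₂ = 8/√20 = 1.7889.
Unpooled SE of the difference: √(0.60497284 + 3.20016321) = 1.9507.
Margin of error = t* · SE = 1.706 × 1.9507 = 3.3279.
x̄₁ − x̄₂ = 15.6 − 18.0 = -2.4000.
CI: -2.4000 ± 3.3279 = (-5.7279, 0.9279).
The interval (-5.7279, 0.9279) contains 0, so the difference is not significant.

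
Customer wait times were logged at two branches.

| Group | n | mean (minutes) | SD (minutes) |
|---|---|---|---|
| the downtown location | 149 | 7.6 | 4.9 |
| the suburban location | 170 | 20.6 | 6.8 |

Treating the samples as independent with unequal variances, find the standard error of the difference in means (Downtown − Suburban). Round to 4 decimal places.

Per-group SEs: s₁/√n₁ = 4.9/√149 = 0.4014, s₂/√n₂ = 6.8/√170 = 0.5215.
Unpooled SE of the difference: √(0.16112196 + 0.27196225) = 0.6581.

0.6581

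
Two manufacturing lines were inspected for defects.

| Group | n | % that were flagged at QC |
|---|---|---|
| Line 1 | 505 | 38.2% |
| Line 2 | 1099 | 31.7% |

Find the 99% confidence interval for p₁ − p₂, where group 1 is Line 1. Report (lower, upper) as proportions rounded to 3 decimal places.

SE₁ = √(p̂₁(1−p̂₁)/n₁) = √(0.3820·0.6180/505) = 0.02162; SE₂ = √(0.3170·0.6830/1099) = 0.01404.
Independent samples: SE of the difference = √(SE₁² + SE₂²) = √(0.0004674244 + 0.0001971216) = 0.02578.
z* for 99% confidence is 2.576, so the margin of error is 2.576 × 0.02578 = 0.06641.
Point estimate p̂₁ − p̂₂ = 0.3820 − 0.3170 = 0.0650.
0.0650 ± 0.06641 → (-0.001, 0.131).

(-0.001, 0.131)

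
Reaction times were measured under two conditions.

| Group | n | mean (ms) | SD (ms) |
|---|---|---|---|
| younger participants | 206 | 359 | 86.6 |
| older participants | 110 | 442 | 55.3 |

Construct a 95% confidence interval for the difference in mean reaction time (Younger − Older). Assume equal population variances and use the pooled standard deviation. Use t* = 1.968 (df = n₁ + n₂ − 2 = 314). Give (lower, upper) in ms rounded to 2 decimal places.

Pooled variance s_p² = [205·86.6² + 109·55.3²] / (206+110−2) = 5957.7758, so s_p = 77.1866.
SE_diff = s_p·√(1/n₁ + 1/n₂) = 77.1866·√(1/206 + 1/110) = 9.1150.
t* = 1.968; margin = 1.968 × 9.1150 = 17.9383.
Difference = 359 − 442 = -83.0000.
-83.0000 ± 17.9383 → (-100.94, -65.06).

(-100.94, -65.06)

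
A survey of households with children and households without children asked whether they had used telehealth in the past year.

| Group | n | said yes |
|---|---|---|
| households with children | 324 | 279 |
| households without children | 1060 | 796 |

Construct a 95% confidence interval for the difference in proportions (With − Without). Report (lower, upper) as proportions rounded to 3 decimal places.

(0.064, 0.156)

First, p̂₁ = 279/324 = 0.8611; p̂₂ = 796/1060 = 0.7509.
The two standard errors are √(0.8611×0.1389/324) = 0.01921 and √(0.7509×0.2491/1060) = 0.01328.
Because the samples are independent, SE_diff = √(0.01921² + 0.01328²) = 0.02335.
Using z* = 1.960 for 95%, ME = 1.960 × 0.02335 = 0.04577.
p̂₁ − p̂₂ = 0.1102; interval 0.1102 ± 0.04577 gives (0.064, 0.156).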